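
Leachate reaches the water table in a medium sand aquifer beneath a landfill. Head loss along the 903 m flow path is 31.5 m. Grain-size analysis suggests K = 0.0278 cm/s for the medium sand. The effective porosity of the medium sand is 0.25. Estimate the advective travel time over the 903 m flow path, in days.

Convert K: 0.0278 cm/s × 864 = 24.02 m/day.
Hydraulic gradient i = Δh / L = 31.5 / 903 = 0.03488.
Darcy flux q = K · i = 24.02 × 0.03488 = 0.8379 m/day.
Seepage velocity v = q / n_e = 0.8379 / 0.25 = 3.352 m/day.
Travel time t = L / v = 903 / 3.352 = 269.4 days.

269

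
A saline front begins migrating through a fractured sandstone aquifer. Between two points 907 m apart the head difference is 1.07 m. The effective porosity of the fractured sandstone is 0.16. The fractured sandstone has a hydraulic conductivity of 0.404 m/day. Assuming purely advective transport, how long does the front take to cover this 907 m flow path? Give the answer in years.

Hydraulic gradient i = Δh / L = 1.07 / 907 = 0.001180.
Darcy flux q = K · i = 0.4040 × 0.001180 = 0.0004766 m/day.
Seepage velocity v = q / n_e = 0.0004766 / 0.16 = 0.002979 m/day.
Travel time t = L / v = 907 / 0.002979 = 3.045e+05 days = 833.6 years.

834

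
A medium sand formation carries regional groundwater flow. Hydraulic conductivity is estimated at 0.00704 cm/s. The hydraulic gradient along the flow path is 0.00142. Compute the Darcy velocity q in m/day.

Convert K: 0.00704 cm/s × 864 = 6.083 m/day.
Hydraulic gradient i = 0.00142.
Specific discharge q = K · i = 6.083 × 0.001420 = 0.008637 m/day.

0.00864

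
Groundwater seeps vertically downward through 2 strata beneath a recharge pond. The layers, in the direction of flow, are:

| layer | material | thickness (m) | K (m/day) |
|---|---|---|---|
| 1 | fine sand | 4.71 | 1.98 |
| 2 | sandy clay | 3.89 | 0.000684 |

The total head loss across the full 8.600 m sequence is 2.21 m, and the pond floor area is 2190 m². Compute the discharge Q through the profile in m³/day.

0.851

Flow is perpendicular to layering, so the layers act in series and the equivalent K is the thickness-weighted harmonic mean.
Total thickness L = 4.71 + 3.89 = 8.600 m.
Σ(b_i/K_i) = 4.71/1.98 + 3.89/0.000684 = 5690 d.
K_eq = L / Σ(b_i/K_i) = 8.600 / 5690 = 0.001512 m/day.
Q = K_eq · A · (Δh/L) = 0.001512 × 2190 × (2.21/8.600) = 0.8507 m³/day.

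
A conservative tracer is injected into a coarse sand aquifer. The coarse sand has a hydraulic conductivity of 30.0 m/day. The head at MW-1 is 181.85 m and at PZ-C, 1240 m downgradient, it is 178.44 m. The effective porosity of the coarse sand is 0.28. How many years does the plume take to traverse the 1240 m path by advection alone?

11.5

Hydraulic gradient i = (181.85 − 178.44) / 1240 = 3.41 / 1240 = 0.002750.
Darcy flux q = K · i = 30.00 × 0.002750 = 0.08250 m/day.
Seepage velocity v = q / n_e = 0.08250 / 0.28 = 0.2946 m/day.
Travel time t = L / v = 1240 / 0.2946 = 4208 days = 11.52 years.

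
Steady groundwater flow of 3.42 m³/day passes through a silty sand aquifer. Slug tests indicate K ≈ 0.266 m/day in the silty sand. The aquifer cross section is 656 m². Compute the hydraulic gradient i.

0.0196

From Q = K·A·i, i = Q / (K·A) = 3.42 / (0.2660 × 656.0) = 0.01960.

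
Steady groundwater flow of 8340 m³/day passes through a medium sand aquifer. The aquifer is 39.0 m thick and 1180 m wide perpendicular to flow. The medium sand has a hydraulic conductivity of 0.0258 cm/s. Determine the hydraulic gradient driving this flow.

0.00813

Convert K: 0.0258 cm/s × 864 = 22.29 m/day.
Cross-sectional area A = 1180 × 39.0 = 46020 m².
From Q = K·A·i, i = Q / (K·A) = 8340 / (22.29 × 46020) = 0.008130.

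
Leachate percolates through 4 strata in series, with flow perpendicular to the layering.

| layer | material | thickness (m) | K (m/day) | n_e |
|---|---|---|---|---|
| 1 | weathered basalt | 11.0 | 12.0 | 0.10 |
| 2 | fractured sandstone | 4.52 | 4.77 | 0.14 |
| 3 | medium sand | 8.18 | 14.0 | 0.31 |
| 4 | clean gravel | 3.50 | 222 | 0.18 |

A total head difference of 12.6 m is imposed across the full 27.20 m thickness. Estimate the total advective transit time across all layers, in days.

0.958

With flow normal to the layers, continuity requires the same specific discharge q through every layer.
Σ(b_i/K_i) = 11.0/12.0 + 4.52/4.77 + 8.18/14.0 + 3.50/222 = 2.464 d.
q = Δh / Σ(b_i/K_i) = 12.6 / 2.464 = 5.113 m/day.
In each layer the seepage velocity is v_i = q/n_i, so the layer transit time is t_i = b_i·n_i / q:
  layer 1 (weathered basalt): t_1 = 11.0 × 0.10 / 5.113 = 0.2151 d
  layer 2 (fractured sandstone): t_2 = 4.52 × 0.14 / 5.113 = 0.1238 d
  layer 3 (medium sand): t_3 = 8.18 × 0.31 / 5.113 = 0.4960 d
  layer 4 (clean gravel): t_4 = 3.50 × 0.18 / 5.113 = 0.1232 d
Total t = Σ t_i = 0.9581 days.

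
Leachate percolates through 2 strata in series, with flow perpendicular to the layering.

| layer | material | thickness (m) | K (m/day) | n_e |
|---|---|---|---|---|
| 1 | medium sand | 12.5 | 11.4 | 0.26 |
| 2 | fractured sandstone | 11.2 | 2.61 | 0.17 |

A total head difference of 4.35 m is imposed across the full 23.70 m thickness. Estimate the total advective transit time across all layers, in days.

6.38

With flow normal to the layers, continuity requires the same specific discharge q through every layer.
Σ(b_i/K_i) = 12.5/11.4 + 11.2/2.61 = 5.388 d.
q = Δh / Σ(b_i/K_i) = 4.35 / 5.388 = 0.8074 m/day.
In each layer the seepage velocity is v_i = q/n_i, so the layer transit time is t_i = b_i·n_i / q:
  layer 1 (medium sand): t_1 = 12.5 × 0.26 / 0.8074 = 4.025 d
  layer 2 (fractured sandstone): t_2 = 11.2 × 0.17 / 0.8074 = 2.358 d
Total t = Σ t_i = 6.383 days.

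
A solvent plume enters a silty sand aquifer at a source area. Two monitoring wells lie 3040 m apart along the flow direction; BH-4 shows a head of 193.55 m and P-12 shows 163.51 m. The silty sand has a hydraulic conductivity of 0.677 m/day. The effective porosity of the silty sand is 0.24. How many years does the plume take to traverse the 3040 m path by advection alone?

299

Hydraulic gradient i = (193.55 − 163.51) / 3040 = 30.04 / 3040 = 0.009882.
Darcy flux q = K · i = 0.6770 × 0.009882 = 0.006690 m/day.
Seepage velocity v = q / n_e = 0.006690 / 0.24 = 0.02787 m/day.
Travel time t = L / v = 3040 / 0.02787 = 1.091e+05 days = 298.6 years.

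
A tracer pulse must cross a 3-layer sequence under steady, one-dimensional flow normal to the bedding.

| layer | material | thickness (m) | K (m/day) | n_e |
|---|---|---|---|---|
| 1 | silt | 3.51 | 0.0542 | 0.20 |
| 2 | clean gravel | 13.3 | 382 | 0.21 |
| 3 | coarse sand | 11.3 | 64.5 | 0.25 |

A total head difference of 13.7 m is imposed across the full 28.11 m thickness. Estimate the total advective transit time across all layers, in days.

With flow normal to the layers, continuity requires the same specific discharge q through every layer.
Σ(b_i/K_i) = 3.51/0.0542 + 13.3/382 + 11.3/64.5 = 64.97 d.
q = Δh / Σ(b_i/K_i) = 13.7 / 64.97 = 0.2109 m/day.
In each layer the seepage velocity is v_i = q/n_i, so the layer transit time is t_i = b_i·n_i / q:
  layer 1 (silt): t_1 = 3.51 × 0.20 / 0.2109 = 3.329 d
  layer 2 (clean gravel): t_2 = 13.3 × 0.21 / 0.2109 = 13.25 d
  layer 3 (coarse sand): t_3 = 11.3 × 0.25 / 0.2109 = 13.40 d
Total t = Σ t_i = 29.97 days.

30.0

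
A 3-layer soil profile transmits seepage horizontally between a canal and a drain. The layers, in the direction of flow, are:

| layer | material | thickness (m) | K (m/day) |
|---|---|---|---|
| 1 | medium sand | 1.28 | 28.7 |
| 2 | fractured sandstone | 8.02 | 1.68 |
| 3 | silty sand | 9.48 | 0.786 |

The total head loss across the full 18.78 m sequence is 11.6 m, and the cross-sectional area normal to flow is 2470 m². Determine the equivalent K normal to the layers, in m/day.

Flow is perpendicular to layering, so the layers act in series and the equivalent K is the thickness-weighted harmonic mean.
Total thickness L = 1.28 + 8.02 + 9.48 = 18.78 m.
Σ(b_i/K_i) = 1.28/28.7 + 8.02/1.68 + 9.48/0.786 = 16.88 d.
K_eq = L / Σ(b_i/K_i) = 18.78 / 16.88 = 1.113 m/day.

1.11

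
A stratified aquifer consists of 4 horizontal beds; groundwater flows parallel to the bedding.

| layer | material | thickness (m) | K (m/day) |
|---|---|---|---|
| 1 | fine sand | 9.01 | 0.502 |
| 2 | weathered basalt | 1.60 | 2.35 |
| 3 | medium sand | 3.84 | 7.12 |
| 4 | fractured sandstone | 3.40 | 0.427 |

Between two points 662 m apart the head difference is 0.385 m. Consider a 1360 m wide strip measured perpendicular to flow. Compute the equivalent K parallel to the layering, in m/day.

Flow is parallel to layering, so each bed carries its own Darcy discharge and the transmissivities add.
Σ(K_i·b_i) = 0.502×9.01 + 2.35×1.60 + 7.12×3.84 + 0.427×3.40 = 37.08 m²/day.
Total thickness b = 17.85 m, so K_eq = Σ(K_i·b_i)/b = 2.077 m/day.

2.08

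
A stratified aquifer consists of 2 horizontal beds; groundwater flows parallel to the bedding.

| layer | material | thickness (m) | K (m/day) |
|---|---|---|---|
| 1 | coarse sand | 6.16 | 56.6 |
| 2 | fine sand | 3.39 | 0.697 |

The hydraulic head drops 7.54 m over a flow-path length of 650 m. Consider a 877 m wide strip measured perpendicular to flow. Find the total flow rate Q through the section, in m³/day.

Flow is parallel to layering, so each bed carries its own Darcy discharge and the transmissivities add.
Σ(K_i·b_i) = 56.6×6.16 + 0.697×3.39 = 351.0 m²/day.
Hydraulic gradient i = Δh / L = 7.54 / 650 = 0.01160.
Q = Σ(K_i·b_i) · W · i = 351.0 × 877 × 0.01160 = 3571 m³/day.

3570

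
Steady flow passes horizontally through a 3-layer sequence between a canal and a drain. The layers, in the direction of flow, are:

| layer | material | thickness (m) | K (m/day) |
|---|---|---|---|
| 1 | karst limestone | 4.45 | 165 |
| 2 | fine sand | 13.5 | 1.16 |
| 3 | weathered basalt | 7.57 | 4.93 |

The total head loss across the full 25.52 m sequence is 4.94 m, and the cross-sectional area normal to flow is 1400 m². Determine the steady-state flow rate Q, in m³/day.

Flow is perpendicular to layering, so the layers act in series and the equivalent K is the thickness-weighted harmonic mean.
Total thickness L = 4.45 + 13.5 + 7.57 = 25.52 m.
Σ(b_i/K_i) = 4.45/165 + 13.5/1.16 + 7.57/4.93 = 13.20 d.
K_eq = L / Σ(b_i/K_i) = 25.52 / 13.20 = 1.933 m/day.
Q = K_eq · A · (Δh/L) = 1.933 × 1400 × (4.94/25.52) = 523.9 m³/day.

524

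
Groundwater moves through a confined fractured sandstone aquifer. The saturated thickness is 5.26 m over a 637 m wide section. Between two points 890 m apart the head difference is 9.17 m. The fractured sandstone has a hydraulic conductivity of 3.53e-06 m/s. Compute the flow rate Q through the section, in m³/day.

Convert K: 3.53e-06 m/s × 86400 = 0.3050 m/day.
Cross-sectional area A = 637 × 5.26 = 3351 m².
Hydraulic gradient i = Δh / L = 9.17 / 890 = 0.01030.
Darcy's law: Q = K · A · i = 0.3050 × 3351 × 0.01030 = 10.53 m³/day.

10.5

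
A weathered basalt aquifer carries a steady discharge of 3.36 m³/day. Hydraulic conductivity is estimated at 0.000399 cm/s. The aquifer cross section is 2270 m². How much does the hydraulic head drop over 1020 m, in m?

Convert K: 0.000399 cm/s × 864 = 0.3447 m/day.
From Q = K·A·i, i = Q / (K·A) = 3.36 / (0.3447 × 2270) = 0.004294.
Head loss Δh = i · L = 0.004294 × 1020 = 4.380 m.

4.38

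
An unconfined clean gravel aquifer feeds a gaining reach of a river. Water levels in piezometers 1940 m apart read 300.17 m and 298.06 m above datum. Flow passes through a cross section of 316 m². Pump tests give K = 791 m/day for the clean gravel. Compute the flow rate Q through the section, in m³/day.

272

Hydraulic gradient i = (300.17 − 298.06) / 1940 = 2.11 / 1940 = 0.001088.
Darcy's law: Q = K · A · i = 791.0 × 316.0 × 0.001088 = 271.9 m³/day.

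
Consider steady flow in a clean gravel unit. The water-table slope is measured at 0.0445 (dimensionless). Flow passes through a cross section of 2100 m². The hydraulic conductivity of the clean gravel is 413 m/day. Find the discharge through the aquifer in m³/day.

Hydraulic gradient i = 0.0445.
Darcy's law: Q = K · A · i = 413.0 × 2100 × 0.04450 = 38595 m³/day.

38600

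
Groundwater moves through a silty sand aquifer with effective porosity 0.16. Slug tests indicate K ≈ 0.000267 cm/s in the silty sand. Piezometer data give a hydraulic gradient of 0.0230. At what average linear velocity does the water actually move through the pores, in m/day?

Convert K: 0.000267 cm/s × 864 = 0.2307 m/day.
Hydraulic gradient i = 0.0230.
Darcy flux q = K · i = 0.2307 × 0.02300 = 0.005306 m/day.
Seepage velocity v = q / n_e = 0.005306 / 0.16 = 0.03316 m/day.

0.0332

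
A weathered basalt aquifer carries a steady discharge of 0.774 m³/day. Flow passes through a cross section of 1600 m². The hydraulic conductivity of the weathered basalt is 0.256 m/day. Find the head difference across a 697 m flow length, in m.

1.32

From Q = K·A·i, i = Q / (K·A) = 0.774 / (0.2560 × 1600) = 0.001890.
Head loss Δh = i · L = 0.001890 × 697 = 1.317 m.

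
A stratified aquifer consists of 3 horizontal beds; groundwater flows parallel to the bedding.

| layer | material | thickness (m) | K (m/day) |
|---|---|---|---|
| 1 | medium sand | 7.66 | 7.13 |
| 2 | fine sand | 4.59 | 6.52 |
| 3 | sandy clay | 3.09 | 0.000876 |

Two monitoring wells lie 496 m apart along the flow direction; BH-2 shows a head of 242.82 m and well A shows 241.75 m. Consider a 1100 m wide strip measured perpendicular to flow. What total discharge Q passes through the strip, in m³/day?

Flow is parallel to layering, so each bed carries its own Darcy discharge and the transmissivities add.
Σ(K_i·b_i) = 7.13×7.66 + 6.52×4.59 + 0.000876×3.09 = 84.55 m²/day.
Hydraulic gradient i = (242.82 − 241.75) / 496 = 1.07 / 496 = 0.002157.
Q = Σ(K_i·b_i) · W · i = 84.55 × 1100 × 0.002157 = 200.6 m³/day.

201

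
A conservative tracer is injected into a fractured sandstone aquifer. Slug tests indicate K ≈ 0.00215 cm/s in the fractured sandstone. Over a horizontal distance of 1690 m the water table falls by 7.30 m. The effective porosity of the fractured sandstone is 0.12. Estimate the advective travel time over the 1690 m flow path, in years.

69.2

Convert K: 0.00215 cm/s × 864 = 1.858 m/day.
Hydraulic gradient i = Δh / L = 7.30 / 1690 = 0.004320.
Darcy flux q = K · i = 1.858 × 0.004320 = 0.008024 m/day.
Seepage velocity v = q / n_e = 0.008024 / 0.12 = 0.06687 m/day.
Travel time t = L / v = 1690 / 0.06687 = 25274 days = 69.20 years.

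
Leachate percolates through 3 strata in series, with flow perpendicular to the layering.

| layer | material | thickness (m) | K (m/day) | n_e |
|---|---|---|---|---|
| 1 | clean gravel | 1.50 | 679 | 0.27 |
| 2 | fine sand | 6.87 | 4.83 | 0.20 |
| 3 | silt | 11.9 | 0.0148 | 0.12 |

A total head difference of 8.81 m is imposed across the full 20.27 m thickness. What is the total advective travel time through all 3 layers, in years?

0.803

With flow normal to the layers, continuity requires the same specific discharge q through every layer.
Σ(b_i/K_i) = 1.50/679 + 6.87/4.83 + 11.9/0.0148 = 805.5 d.
q = Δh / Σ(b_i/K_i) = 8.81 / 805.5 = 0.01094 m/day.
In each layer the seepage velocity is v_i = q/n_i, so the layer transit time is t_i = b_i·n_i / q:
  layer 1 (clean gravel): t_1 = 1.50 × 0.27 / 0.01094 = 37.03 d
  layer 2 (fine sand): t_2 = 6.87 × 0.20 / 0.01094 = 125.6 d
  layer 3 (silt): t_3 = 11.9 × 0.12 / 0.01094 = 130.6 d
Total t = Σ t_i = 293.2 days = 0.8028 years.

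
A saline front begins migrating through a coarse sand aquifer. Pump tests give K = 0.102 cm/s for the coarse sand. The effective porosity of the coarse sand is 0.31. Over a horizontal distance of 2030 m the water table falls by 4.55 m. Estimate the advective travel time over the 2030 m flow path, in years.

8.72

Convert K: 0.102 cm/s × 864 = 88.13 m/day.
Hydraulic gradient i = Δh / L = 4.55 / 2030 = 0.002241.
Darcy flux q = K · i = 88.13 × 0.002241 = 0.1975 m/day.
Seepage velocity v = q / n_e = 0.1975 / 0.31 = 0.6372 m/day.
Travel time t = L / v = 2030 / 0.6372 = 3186 days = 8.722 years.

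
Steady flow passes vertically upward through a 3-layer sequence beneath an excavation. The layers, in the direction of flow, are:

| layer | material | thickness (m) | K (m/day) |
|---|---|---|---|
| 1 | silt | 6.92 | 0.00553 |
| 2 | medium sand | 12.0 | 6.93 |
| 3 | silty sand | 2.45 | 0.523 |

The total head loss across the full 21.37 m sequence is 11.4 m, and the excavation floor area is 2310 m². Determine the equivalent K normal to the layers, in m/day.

Flow is perpendicular to layering, so the layers act in series and the equivalent K is the thickness-weighted harmonic mean.
Total thickness L = 6.92 + 12.0 + 2.45 = 21.37 m.
Σ(b_i/K_i) = 6.92/0.00553 + 12.0/6.93 + 2.45/0.523 = 1258 d.
K_eq = L / Σ(b_i/K_i) = 21.37 / 1258 = 0.01699 m/day.

0.0170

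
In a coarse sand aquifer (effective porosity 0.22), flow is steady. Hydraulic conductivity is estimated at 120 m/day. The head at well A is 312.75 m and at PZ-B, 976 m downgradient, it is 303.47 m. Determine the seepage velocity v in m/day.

Hydraulic gradient i = (312.75 − 303.47) / 976 = 9.28 / 976 = 0.009508.
Darcy flux q = K · i = 120.0 × 0.009508 = 1.141 m/day.
Seepage velocity v = q / n_e = 1.141 / 0.22 = 5.186 m/day.

5.19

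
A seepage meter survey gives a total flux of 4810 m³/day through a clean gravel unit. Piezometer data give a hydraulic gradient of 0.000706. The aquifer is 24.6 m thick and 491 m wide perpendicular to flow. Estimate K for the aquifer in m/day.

Cross-sectional area A = 491 × 24.6 = 12079 m².
Hydraulic gradient i = 0.000706.
From Q = K·A·i, K = Q / (A·i) = 4810 / (12079 × 0.0007060) = 564.1 m/day.

564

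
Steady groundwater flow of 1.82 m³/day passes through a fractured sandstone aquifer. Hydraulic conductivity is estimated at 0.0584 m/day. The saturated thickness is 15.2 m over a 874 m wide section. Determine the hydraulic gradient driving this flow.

Cross-sectional area A = 874 × 15.2 = 13285 m².
From Q = K·A·i, i = Q / (K·A) = 1.82 / (0.05840 × 13285) = 0.002346.

0.00235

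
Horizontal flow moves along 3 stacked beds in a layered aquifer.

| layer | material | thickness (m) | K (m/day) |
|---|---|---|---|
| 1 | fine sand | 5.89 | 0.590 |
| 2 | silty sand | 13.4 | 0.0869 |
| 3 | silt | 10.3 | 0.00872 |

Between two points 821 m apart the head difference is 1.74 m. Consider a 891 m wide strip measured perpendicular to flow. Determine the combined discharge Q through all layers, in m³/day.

Flow is parallel to layering, so each bed carries its own Darcy discharge and the transmissivities add.
Σ(K_i·b_i) = 0.590×5.89 + 0.0869×13.4 + 0.00872×10.3 = 4.729 m²/day.
Hydraulic gradient i = Δh / L = 1.74 / 821 = 0.002119.
Q = Σ(K_i·b_i) · W · i = 4.729 × 891 × 0.002119 = 8.931 m³/day.

8.93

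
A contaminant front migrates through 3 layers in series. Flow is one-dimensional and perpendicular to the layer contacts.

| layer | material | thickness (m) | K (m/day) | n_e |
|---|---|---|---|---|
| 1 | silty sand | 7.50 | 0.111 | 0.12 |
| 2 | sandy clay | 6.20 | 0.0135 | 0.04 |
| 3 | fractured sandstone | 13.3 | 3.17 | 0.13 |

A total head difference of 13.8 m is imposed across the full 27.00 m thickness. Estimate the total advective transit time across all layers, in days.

With flow normal to the layers, continuity requires the same specific discharge q through every layer.
Σ(b_i/K_i) = 7.50/0.111 + 6.20/0.0135 + 13.3/3.17 = 531.0 d.
q = Δh / Σ(b_i/K_i) = 13.8 / 531.0 = 0.02599 m/day.
In each layer the seepage velocity is v_i = q/n_i, so the layer transit time is t_i = b_i·n_i / q:
  layer 1 (silty sand): t_1 = 7.50 × 0.12 / 0.02599 = 34.63 d
  layer 2 (sandy clay): t_2 = 6.20 × 0.04 / 0.02599 = 9.543 d
  layer 3 (fractured sandstone): t_3 = 13.3 × 0.13 / 0.02599 = 66.53 d
Total t = Σ t_i = 110.7 days.

111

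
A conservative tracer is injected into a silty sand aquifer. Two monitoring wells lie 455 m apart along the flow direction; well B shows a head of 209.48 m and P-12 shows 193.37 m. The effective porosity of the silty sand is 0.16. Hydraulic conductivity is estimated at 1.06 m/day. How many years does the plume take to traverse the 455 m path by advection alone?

5.31

Hydraulic gradient i = (209.48 − 193.37) / 455 = 16.11 / 455 = 0.03541.
Darcy flux q = K · i = 1.060 × 0.03541 = 0.03753 m/day.
Seepage velocity v = q / n_e = 0.03753 / 0.16 = 0.2346 m/day.
Travel time t = L / v = 455 / 0.2346 = 1940 days = 5.311 years.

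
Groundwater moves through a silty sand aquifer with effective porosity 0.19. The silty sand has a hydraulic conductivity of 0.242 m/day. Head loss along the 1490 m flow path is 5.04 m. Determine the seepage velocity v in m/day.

Hydraulic gradient i = Δh / L = 5.04 / 1490 = 0.003383.
Darcy flux q = K · i = 0.2420 × 0.003383 = 0.0008186 m/day.
Seepage velocity v = q / n_e = 0.0008186 / 0.19 = 0.004308 m/day.

0.00431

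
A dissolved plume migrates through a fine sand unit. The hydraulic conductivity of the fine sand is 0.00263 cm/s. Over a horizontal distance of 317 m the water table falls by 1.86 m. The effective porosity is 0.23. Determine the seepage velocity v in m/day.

Convert K: 0.00263 cm/s × 864 = 2.272 m/day.
Hydraulic gradient i = Δh / L = 1.86 / 317 = 0.005868.
Darcy flux q = K · i = 2.272 × 0.005868 = 0.01333 m/day.
Seepage velocity v = q / n_e = 0.01333 / 0.23 = 0.05797 m/day.

0.0580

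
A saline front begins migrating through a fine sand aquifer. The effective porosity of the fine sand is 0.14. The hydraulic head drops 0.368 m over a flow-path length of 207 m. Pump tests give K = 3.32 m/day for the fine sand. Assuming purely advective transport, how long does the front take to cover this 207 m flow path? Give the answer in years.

Hydraulic gradient i = Δh / L = 0.368 / 207 = 0.001778.
Darcy flux q = K · i = 3.320 × 0.001778 = 0.005902 m/day.
Seepage velocity v = q / n_e = 0.005902 / 0.14 = 0.04216 m/day.
Travel time t = L / v = 207 / 0.04216 = 4910 days = 13.44 years.

13.4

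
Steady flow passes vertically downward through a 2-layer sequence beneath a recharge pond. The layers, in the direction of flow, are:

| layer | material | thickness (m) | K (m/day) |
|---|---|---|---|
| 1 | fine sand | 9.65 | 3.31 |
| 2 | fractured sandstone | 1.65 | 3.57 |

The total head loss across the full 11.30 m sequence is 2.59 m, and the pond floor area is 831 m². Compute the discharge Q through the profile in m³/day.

637

Flow is perpendicular to layering, so the layers act in series and the equivalent K is the thickness-weighted harmonic mean.
Total thickness L = 9.65 + 1.65 = 11.30 m.
Σ(b_i/K_i) = 9.65/3.31 + 1.65/3.57 = 3.378 d.
K_eq = L / Σ(b_i/K_i) = 11.30 / 3.378 = 3.346 m/day.
Q = K_eq · A · (Δh/L) = 3.346 × 831 × (2.59/11.30) = 637.2 m³/day.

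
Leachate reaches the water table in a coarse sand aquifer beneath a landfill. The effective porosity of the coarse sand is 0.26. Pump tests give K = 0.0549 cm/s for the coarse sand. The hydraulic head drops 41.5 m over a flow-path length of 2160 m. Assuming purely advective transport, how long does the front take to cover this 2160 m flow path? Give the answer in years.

Convert K: 0.0549 cm/s × 864 = 47.43 m/day.
Hydraulic gradient i = Δh / L = 41.5 / 2160 = 0.01921.
Darcy flux q = K · i = 47.43 × 0.01921 = 0.9113 m/day.
Seepage velocity v = q / n_e = 0.9113 / 0.26 = 3.505 m/day.
Travel time t = L / v = 2160 / 3.505 = 616.2 days = 1.687 years.

1.69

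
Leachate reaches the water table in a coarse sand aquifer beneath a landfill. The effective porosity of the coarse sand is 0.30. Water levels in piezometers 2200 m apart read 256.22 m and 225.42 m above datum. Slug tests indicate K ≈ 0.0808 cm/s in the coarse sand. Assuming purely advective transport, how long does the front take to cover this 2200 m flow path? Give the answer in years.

Convert K: 0.0808 cm/s × 864 = 69.81 m/day.
Hydraulic gradient i = (256.22 − 225.42) / 2200 = 30.8 / 2200 = 0.01400.
Darcy flux q = K · i = 69.81 × 0.01400 = 0.9774 m/day.
Seepage velocity v = q / n_e = 0.9774 / 0.30 = 3.258 m/day.
Travel time t = L / v = 2200 / 3.258 = 675.3 days = 1.849 years.

1.85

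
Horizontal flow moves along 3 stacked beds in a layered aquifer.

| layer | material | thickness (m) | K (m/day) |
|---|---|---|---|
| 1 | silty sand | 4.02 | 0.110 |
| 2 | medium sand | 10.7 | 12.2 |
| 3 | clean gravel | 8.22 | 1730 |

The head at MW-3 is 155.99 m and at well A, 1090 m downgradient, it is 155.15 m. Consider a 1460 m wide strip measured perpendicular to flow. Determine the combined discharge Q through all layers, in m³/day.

16100

Flow is parallel to layering, so each bed carries its own Darcy discharge and the transmissivities add.
Σ(K_i·b_i) = 0.110×4.02 + 12.2×10.7 + 1730×8.22 = 14352 m²/day.
Hydraulic gradient i = (155.99 − 155.15) / 1090 = 0.84 / 1090 = 0.0007706.
Q = Σ(K_i·b_i) · W · i = 14352 × 1460 × 0.0007706 = 16148 m³/day.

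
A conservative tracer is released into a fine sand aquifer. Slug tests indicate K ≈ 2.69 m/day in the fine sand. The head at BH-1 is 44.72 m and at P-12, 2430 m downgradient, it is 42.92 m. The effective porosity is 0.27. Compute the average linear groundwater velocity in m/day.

Hydraulic gradient i = (44.72 − 42.92) / 2430 = 1.8 / 2430 = 0.0007407.
Darcy flux q = K · i = 2.690 × 0.0007407 = 0.001993 m/day.
Seepage velocity v = q / n_e = 0.001993 / 0.27 = 0.007380 m/day.

0.00738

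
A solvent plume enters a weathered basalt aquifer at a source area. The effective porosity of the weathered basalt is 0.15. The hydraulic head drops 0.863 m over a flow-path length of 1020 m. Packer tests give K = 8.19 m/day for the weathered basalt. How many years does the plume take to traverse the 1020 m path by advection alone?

60.5

Hydraulic gradient i = Δh / L = 0.863 / 1020 = 0.0008461.
Darcy flux q = K · i = 8.190 × 0.0008461 = 0.006929 m/day.
Seepage velocity v = q / n_e = 0.006929 / 0.15 = 0.04620 m/day.
Travel time t = L / v = 1020 / 0.04620 = 22080 days = 60.45 years.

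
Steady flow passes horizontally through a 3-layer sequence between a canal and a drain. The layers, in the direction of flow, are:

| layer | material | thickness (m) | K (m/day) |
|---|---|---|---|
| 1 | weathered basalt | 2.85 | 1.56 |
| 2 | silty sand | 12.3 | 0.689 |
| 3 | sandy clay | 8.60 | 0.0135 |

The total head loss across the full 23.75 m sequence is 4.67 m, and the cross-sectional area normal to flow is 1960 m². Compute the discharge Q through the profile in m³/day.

Flow is perpendicular to layering, so the layers act in series and the equivalent K is the thickness-weighted harmonic mean.
Total thickness L = 2.85 + 12.3 + 8.60 = 23.75 m.
Σ(b_i/K_i) = 2.85/1.56 + 12.3/0.689 + 8.60/0.0135 = 656.7 d.
K_eq = L / Σ(b_i/K_i) = 23.75 / 656.7 = 0.03616 m/day.
Q = K_eq · A · (Δh/L) = 0.03616 × 1960 × (4.67/23.75) = 13.94 m³/day.

13.9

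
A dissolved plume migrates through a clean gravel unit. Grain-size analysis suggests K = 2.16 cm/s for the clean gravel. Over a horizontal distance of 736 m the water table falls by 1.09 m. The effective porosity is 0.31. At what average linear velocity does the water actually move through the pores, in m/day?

Convert K: 2.16 cm/s × 864 = 1866 m/day.
Hydraulic gradient i = Δh / L = 1.09 / 736 = 0.001481.
Darcy flux q = K · i = 1866 × 0.001481 = 2.764 m/day.
Seepage velocity v = q / n_e = 2.764 / 0.31 = 8.916 m/day.

8.92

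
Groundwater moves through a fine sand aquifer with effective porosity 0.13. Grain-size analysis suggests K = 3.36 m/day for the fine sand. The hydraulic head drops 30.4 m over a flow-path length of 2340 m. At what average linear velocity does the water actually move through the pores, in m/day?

Hydraulic gradient i = Δh / L = 30.4 / 2340 = 0.01299.
Darcy flux q = K · i = 3.360 × 0.01299 = 0.04365 m/day.
Seepage velocity v = q / n_e = 0.04365 / 0.13 = 0.3358 m/day.

0.336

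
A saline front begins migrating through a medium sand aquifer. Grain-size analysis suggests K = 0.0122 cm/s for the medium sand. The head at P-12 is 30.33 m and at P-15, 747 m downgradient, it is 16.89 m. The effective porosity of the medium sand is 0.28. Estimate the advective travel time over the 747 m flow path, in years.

Convert K: 0.0122 cm/s × 864 = 10.54 m/day.
Hydraulic gradient i = (30.33 − 16.89) / 747 = 13.44 / 747 = 0.01799.
Darcy flux q = K · i = 10.54 × 0.01799 = 0.1896 m/day.
Seepage velocity v = q / n_e = 0.1896 / 0.28 = 0.6773 m/day.
Travel time t = L / v = 747 / 0.6773 = 1103 days = 3.020 years.

3.02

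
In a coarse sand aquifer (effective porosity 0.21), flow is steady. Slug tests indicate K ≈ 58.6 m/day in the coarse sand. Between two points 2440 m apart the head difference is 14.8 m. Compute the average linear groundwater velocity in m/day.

Hydraulic gradient i = Δh / L = 14.8 / 2440 = 0.006066.
Darcy flux q = K · i = 58.60 × 0.006066 = 0.3554 m/day.
Seepage velocity v = q / n_e = 0.3554 / 0.21 = 1.693 m/day.

1.69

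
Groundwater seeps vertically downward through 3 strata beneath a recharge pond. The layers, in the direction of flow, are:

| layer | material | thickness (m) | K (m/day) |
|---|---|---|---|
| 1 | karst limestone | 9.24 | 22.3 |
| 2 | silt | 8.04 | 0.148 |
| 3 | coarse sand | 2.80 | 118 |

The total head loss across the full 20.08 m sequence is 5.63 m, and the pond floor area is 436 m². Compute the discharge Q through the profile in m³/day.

Flow is perpendicular to layering, so the layers act in series and the equivalent K is the thickness-weighted harmonic mean.
Total thickness L = 9.24 + 8.04 + 2.80 = 20.08 m.
Σ(b_i/K_i) = 9.24/22.3 + 8.04/0.148 + 2.80/118 = 54.76 d.
K_eq = L / Σ(b_i/K_i) = 20.08 / 54.76 = 0.3667 m/day.
Q = K_eq · A · (Δh/L) = 0.3667 × 436 × (5.63/20.08) = 44.82 m³/day.

44.8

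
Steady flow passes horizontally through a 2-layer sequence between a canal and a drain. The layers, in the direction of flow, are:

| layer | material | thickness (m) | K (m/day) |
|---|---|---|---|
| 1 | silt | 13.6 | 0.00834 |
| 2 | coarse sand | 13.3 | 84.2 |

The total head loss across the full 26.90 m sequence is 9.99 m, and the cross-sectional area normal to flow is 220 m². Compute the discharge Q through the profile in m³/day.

Flow is perpendicular to layering, so the layers act in series and the equivalent K is the thickness-weighted harmonic mean.
Total thickness L = 13.6 + 13.3 = 26.90 m.
Σ(b_i/K_i) = 13.6/0.00834 + 13.3/84.2 = 1631 d.
K_eq = L / Σ(b_i/K_i) = 26.90 / 1631 = 0.01649 m/day.
Q = K_eq · A · (Δh/L) = 0.01649 × 220 × (9.99/26.90) = 1.348 m³/day.

1.35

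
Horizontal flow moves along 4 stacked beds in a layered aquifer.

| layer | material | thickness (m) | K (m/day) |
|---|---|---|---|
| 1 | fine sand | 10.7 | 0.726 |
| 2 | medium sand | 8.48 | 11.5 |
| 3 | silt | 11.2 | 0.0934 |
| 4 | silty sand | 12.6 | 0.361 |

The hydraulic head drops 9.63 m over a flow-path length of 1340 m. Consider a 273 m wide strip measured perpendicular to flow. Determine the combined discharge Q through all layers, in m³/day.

218

Flow is parallel to layering, so each bed carries its own Darcy discharge and the transmissivities add.
Σ(K_i·b_i) = 0.726×10.7 + 11.5×8.48 + 0.0934×11.2 + 0.361×12.6 = 110.9 m²/day.
Hydraulic gradient i = Δh / L = 9.63 / 1340 = 0.007187.
Q = Σ(K_i·b_i) · W · i = 110.9 × 273 × 0.007187 = 217.5 m³/day.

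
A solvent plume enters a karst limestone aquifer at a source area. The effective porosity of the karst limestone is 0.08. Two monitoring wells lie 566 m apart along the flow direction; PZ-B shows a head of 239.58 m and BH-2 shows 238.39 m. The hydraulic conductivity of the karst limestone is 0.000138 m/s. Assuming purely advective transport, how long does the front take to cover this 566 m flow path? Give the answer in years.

4.95

Convert K: 0.000138 m/s × 86400 = 11.92 m/day.
Hydraulic gradient i = (239.58 − 238.39) / 566 = 1.19 / 566 = 0.002102.
Darcy flux q = K · i = 11.92 × 0.002102 = 0.02507 m/day.
Seepage velocity v = q / n_e = 0.02507 / 0.08 = 0.3134 m/day.
Travel time t = L / v = 566 / 0.3134 = 1806 days = 4.945 years.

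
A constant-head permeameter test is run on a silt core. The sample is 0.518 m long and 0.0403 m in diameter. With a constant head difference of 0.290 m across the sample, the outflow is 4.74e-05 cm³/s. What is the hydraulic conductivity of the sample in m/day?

Cross-sectional area A = π·(d/2)² = π × (0.0403/2)² = 0.001276 m².
Convert discharge: 4.74e-05 cm³/s = 4.740e-11 m³/s.
Darcy's law rearranged: K = Q·L / (A·Δh) = 4.740e-11 × 0.518 / (0.001276 × 0.290) = 6.638e-08 m/s = 0.005735 m/day.

0.00573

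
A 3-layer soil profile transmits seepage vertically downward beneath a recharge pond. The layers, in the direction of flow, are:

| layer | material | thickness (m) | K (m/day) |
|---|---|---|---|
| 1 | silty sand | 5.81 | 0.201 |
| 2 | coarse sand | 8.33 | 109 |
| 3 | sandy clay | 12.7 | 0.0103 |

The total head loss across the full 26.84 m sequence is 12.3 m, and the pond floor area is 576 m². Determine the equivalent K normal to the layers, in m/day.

0.0213

Flow is perpendicular to layering, so the layers act in series and the equivalent K is the thickness-weighted harmonic mean.
Total thickness L = 5.81 + 8.33 + 12.7 = 26.84 m.
Σ(b_i/K_i) = 5.81/0.201 + 8.33/109 + 12.7/0.0103 = 1262 d.
K_eq = L / Σ(b_i/K_i) = 26.84 / 1262 = 0.02127 m/day.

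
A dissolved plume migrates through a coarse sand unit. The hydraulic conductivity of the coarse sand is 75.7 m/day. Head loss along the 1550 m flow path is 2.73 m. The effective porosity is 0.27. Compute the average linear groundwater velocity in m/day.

Hydraulic gradient i = Δh / L = 2.73 / 1550 = 0.001761.
Darcy flux q = K · i = 75.70 × 0.001761 = 0.1333 m/day.
Seepage velocity v = q / n_e = 0.1333 / 0.27 = 0.4938 m/day.

0.494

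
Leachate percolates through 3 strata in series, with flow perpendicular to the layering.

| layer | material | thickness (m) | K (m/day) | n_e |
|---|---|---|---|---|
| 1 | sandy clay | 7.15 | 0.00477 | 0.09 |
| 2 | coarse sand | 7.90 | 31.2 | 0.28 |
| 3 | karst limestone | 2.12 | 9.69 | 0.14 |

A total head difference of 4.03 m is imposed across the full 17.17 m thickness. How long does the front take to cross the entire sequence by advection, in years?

3.21

With flow normal to the layers, continuity requires the same specific discharge q through every layer.
Σ(b_i/K_i) = 7.15/0.00477 + 7.90/31.2 + 2.12/9.69 = 1499 d.
q = Δh / Σ(b_i/K_i) = 4.03 / 1499 = 0.002688 m/day.
In each layer the seepage velocity is v_i = q/n_i, so the layer transit time is t_i = b_i·n_i / q:
  layer 1 (sandy clay): t_1 = 7.15 × 0.09 / 0.002688 = 239.4 d
  layer 2 (coarse sand): t_2 = 7.90 × 0.28 / 0.002688 = 823.0 d
  layer 3 (karst limestone): t_3 = 2.12 × 0.14 / 0.002688 = 110.4 d
Total t = Σ t_i = 1173 days = 3.211 years.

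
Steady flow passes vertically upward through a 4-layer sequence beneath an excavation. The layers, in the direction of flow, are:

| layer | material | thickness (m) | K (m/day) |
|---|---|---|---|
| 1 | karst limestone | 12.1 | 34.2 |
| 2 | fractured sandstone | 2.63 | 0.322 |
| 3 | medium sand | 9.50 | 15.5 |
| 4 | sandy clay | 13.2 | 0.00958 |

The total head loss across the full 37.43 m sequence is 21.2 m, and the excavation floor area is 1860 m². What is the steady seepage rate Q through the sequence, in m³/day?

Flow is perpendicular to layering, so the layers act in series and the equivalent K is the thickness-weighted harmonic mean.
Total thickness L = 12.1 + 2.63 + 9.50 + 13.2 = 37.43 m.
Σ(b_i/K_i) = 12.1/34.2 + 2.63/0.322 + 9.50/15.5 + 13.2/0.00958 = 1387 d.
K_eq = L / Σ(b_i/K_i) = 37.43 / 1387 = 0.02699 m/day.
Q = K_eq · A · (Δh/L) = 0.02699 × 1860 × (21.2/37.43) = 28.43 m³/day.

28.4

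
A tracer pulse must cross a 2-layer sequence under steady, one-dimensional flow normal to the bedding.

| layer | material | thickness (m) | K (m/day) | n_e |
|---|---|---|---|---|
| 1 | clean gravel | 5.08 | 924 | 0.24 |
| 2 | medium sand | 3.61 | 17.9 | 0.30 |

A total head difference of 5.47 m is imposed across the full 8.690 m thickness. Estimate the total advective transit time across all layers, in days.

With flow normal to the layers, continuity requires the same specific discharge q through every layer.
Σ(b_i/K_i) = 5.08/924 + 3.61/17.9 = 0.2072 d.
q = Δh / Σ(b_i/K_i) = 5.47 / 0.2072 = 26.40 m/day.
In each layer the seepage velocity is v_i = q/n_i, so the layer transit time is t_i = b_i·n_i / q:
  layer 1 (clean gravel): t_1 = 5.08 × 0.24 / 26.40 = 0.04618 d
  layer 2 (medium sand): t_2 = 3.61 × 0.30 / 26.40 = 0.04102 d
Total t = Σ t_i = 0.08719 days.

0.0872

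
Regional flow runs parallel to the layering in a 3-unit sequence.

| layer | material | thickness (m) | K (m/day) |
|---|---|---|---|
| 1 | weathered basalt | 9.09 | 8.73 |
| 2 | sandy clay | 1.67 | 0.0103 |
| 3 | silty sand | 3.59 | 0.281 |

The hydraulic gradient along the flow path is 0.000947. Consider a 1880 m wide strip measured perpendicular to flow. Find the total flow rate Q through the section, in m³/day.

Flow is parallel to layering, so each bed carries its own Darcy discharge and the transmissivities add.
Σ(K_i·b_i) = 8.73×9.09 + 0.0103×1.67 + 0.281×3.59 = 80.38 m²/day.
Hydraulic gradient i = 0.000947.
Q = Σ(K_i·b_i) · W · i = 80.38 × 1880 × 0.0009470 = 143.1 m³/day.

143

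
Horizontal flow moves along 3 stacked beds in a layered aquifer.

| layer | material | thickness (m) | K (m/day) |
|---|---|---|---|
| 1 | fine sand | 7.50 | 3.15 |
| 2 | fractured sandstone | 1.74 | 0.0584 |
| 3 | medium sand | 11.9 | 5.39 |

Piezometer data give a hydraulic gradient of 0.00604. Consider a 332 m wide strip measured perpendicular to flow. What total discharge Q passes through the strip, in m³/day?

176

Flow is parallel to layering, so each bed carries its own Darcy discharge and the transmissivities add.
Σ(K_i·b_i) = 3.15×7.50 + 0.0584×1.74 + 5.39×11.9 = 87.87 m²/day.
Hydraulic gradient i = 0.00604.
Q = Σ(K_i·b_i) · W · i = 87.87 × 332 × 0.006040 = 176.2 m³/day.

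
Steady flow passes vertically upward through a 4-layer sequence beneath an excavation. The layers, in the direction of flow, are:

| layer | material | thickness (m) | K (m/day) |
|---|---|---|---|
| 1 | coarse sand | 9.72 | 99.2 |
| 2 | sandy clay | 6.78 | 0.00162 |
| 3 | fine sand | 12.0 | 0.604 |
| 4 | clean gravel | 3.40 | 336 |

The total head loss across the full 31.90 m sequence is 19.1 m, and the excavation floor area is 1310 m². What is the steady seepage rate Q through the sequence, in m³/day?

Flow is perpendicular to layering, so the layers act in series and the equivalent K is the thickness-weighted harmonic mean.
Total thickness L = 9.72 + 6.78 + 12.0 + 3.40 = 31.90 m.
Σ(b_i/K_i) = 9.72/99.2 + 6.78/0.00162 + 12.0/0.604 + 3.40/336 = 4205 d.
K_eq = L / Σ(b_i/K_i) = 31.90 / 4205 = 0.007586 m/day.
Q = K_eq · A · (Δh/L) = 0.007586 × 1310 × (19.1/31.90) = 5.950 m³/day.

5.95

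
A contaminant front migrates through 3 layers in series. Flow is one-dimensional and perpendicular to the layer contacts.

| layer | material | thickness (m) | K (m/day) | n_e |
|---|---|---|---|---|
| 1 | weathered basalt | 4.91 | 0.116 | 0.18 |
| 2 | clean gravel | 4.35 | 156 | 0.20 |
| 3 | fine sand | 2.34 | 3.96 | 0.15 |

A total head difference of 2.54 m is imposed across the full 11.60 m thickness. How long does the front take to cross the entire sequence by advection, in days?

35.6

With flow normal to the layers, continuity requires the same specific discharge q through every layer.
Σ(b_i/K_i) = 4.91/0.116 + 4.35/156 + 2.34/3.96 = 42.95 d.
q = Δh / Σ(b_i/K_i) = 2.54 / 42.95 = 0.05914 m/day.
In each layer the seepage velocity is v_i = q/n_i, so the layer transit time is t_i = b_i·n_i / q:
  layer 1 (weathered basalt): t_1 = 4.91 × 0.18 / 0.05914 = 14.94 d
  layer 2 (clean gravel): t_2 = 4.35 × 0.20 / 0.05914 = 14.71 d
  layer 3 (fine sand): t_3 = 2.34 × 0.15 / 0.05914 = 5.935 d
Total t = Σ t_i = 35.59 days.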